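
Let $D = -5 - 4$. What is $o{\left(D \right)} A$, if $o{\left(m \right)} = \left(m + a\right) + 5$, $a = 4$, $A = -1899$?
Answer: $0$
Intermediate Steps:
$D = -9$
$o{\left(m \right)} = 9 + m$ ($o{\left(m \right)} = \left(m + 4\right) + 5 = \left(4 + m\right) + 5 = 9 + m$)
$o{\left(D \right)} A = \left(9 - 9\right) \left(-1899\right) = 0 \left(-1899\right) = 0$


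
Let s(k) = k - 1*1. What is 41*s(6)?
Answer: 205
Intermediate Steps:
s(k) = -1 + k (s(k) = k - 1 = -1 + k)
41*s(6) = 41*(-1 + 6) = 41*5 = 205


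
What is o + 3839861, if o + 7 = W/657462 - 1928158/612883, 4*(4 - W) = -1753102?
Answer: 162869235487659967/42415503468 ≈ 3.8399e+6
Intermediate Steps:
W = 876559/2 (W = 4 - ¼*(-1753102) = 4 + 876551/2 = 876559/2 ≈ 4.3828e+5)
o = -402074477981/42415503468 (o = -7 + ((876559/2)/657462 - 1928158/612883) = -7 + ((876559/2)*(1/657462) - 1928158*1/612883) = -7 + (876559/1314924 - 101482/32257) = -7 - 105165953705/42415503468 = -402074477981/42415503468 ≈ -9.4794)
o + 3839861 = -402074477981/42415503468 + 3839861 = 162869235487659967/42415503468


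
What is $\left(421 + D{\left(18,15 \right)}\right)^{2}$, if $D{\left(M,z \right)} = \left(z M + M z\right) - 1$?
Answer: $921600$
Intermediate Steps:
$D{\left(M,z \right)} = -1 + 2 M z$ ($D{\left(M,z \right)} = \left(M z + M z\right) - 1 = 2 M z - 1 = -1 + 2 M z$)
$\left(421 + D{\left(18,15 \right)}\right)^{2} = \left(421 - \left(1 - 540\right)\right)^{2} = \left(421 + \left(-1 + 540\right)\right)^{2} = \left(421 + 539\right)^{2} = 960^{2} = 921600$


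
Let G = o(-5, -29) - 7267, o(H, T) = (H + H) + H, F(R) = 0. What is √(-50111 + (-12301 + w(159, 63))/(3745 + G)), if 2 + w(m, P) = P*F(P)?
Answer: 4*I*√483691038/393 ≈ 223.85*I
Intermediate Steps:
o(H, T) = 3*H (o(H, T) = 2*H + H = 3*H)
w(m, P) = -2 (w(m, P) = -2 + P*0 = -2 + 0 = -2)
G = -7282 (G = 3*(-5) - 7267 = -15 - 7267 = -7282)
√(-50111 + (-12301 + w(159, 63))/(3745 + G)) = √(-50111 + (-12301 - 2)/(3745 - 7282)) = √(-50111 - 12303/(-3537)) = √(-50111 - 12303*(-1/3537)) = √(-50111 + 1367/393) = √(-19692256/393) = 4*I*√483691038/393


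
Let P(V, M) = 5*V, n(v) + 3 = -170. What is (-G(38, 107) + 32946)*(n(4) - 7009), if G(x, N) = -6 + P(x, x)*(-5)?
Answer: -243484164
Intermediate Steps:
n(v) = -173 (n(v) = -3 - 170 = -173)
G(x, N) = -6 - 25*x (G(x, N) = -6 + (5*x)*(-5) = -6 - 25*x)
(-G(38, 107) + 32946)*(n(4) - 7009) = (-(-6 - 25*38) + 32946)*(-173 - 7009) = (-(-6 - 950) + 32946)*(-7182) = (-1*(-956) + 32946)*(-7182) = (956 + 32946)*(-7182) = 33902*(-7182) = -243484164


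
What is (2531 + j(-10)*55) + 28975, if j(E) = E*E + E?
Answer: 36456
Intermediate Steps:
j(E) = E + E² (j(E) = E² + E = E + E²)
(2531 + j(-10)*55) + 28975 = (2531 - 10*(1 - 10)*55) + 28975 = (2531 - 10*(-9)*55) + 28975 = (2531 + 90*55) + 28975 = (2531 + 4950) + 28975 = 7481 + 28975 = 36456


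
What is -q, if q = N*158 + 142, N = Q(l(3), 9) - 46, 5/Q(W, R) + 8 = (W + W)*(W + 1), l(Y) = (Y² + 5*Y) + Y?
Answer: 5358357/752 ≈ 7125.5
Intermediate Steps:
l(Y) = Y² + 6*Y
Q(W, R) = 5/(-8 + 2*W*(1 + W)) (Q(W, R) = 5/(-8 + (W + W)*(W + 1)) = 5/(-8 + (2*W)*(1 + W)) = 5/(-8 + 2*W*(1 + W)))
N = -69179/1504 (N = 5/(2*(-4 + 3*(6 + 3) + (3*(6 + 3))²)) - 46 = 5/(2*(-4 + 3*9 + (3*9)²)) - 46 = 5/(2*(-4 + 27 + 27²)) - 46 = 5/(2*(-4 + 27 + 729)) - 46 = (5/2)/752 - 46 = (5/2)*(1/752) - 46 = 5/1504 - 46 = -69179/1504 ≈ -45.997)
q = -5358357/752 (q = -69179/1504*158 + 142 = -5465141/752 + 142 = -5358357/752 ≈ -7125.5)
-q = -1*(-5358357/752) = 5358357/752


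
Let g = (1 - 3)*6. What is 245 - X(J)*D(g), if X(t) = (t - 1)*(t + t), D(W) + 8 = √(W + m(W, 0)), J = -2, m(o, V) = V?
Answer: 341 - 24*I*√3 ≈ 341.0 - 41.569*I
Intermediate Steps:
g = -12 (g = -2*6 = -12)
D(W) = -8 + √W (D(W) = -8 + √(W + 0) = -8 + √W)
X(t) = 2*t*(-1 + t) (X(t) = (-1 + t)*(2*t) = 2*t*(-1 + t))
245 - X(J)*D(g) = 245 - 2*(-2)*(-1 - 2)*(-8 + √(-12)) = 245 - 2*(-2)*(-3)*(-8 + 2*I*√3) = 245 - 12*(-8 + 2*I*√3) = 245 - (-96 + 24*I*√3) = 245 + (96 - 24*I*√3) = 341 - 24*I*√3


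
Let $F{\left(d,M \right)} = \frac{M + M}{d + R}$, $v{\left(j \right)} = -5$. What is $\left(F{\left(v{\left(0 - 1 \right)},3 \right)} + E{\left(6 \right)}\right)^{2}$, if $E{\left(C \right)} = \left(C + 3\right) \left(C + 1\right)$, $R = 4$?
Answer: $3249$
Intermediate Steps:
$E{\left(C \right)} = \left(1 + C\right) \left(3 + C\right)$ ($E{\left(C \right)} = \left(3 + C\right) \left(1 + C\right) = \left(1 + C\right) \left(3 + C\right)$)
$F{\left(d,M \right)} = \frac{2 M}{4 + d}$ ($F{\left(d,M \right)} = \frac{M + M}{d + 4} = \frac{2 M}{4 + d}$)
$\left(F{\left(v{\left(0 - 1 \right)},3 \right)} + E{\left(6 \right)}\right)^{2} = \left(2 \cdot 3 \frac{1}{4 - 5} + \left(3 + 6^{2} + 4 \cdot 6\right)\right)^{2} = \left(2 \cdot 3 \frac{1}{-1} + \left(3 + 36 + 24\right)\right)^{2} = \left(2 \cdot 3 \left(-1\right) + 63\right)^{2} = \left(-6 + 63\right)^{2} = 57^{2} = 3249$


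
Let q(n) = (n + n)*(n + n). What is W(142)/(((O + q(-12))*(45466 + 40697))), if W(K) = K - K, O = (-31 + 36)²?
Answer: 0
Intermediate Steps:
O = 25 (O = 5² = 25)
W(K) = 0
q(n) = 4*n² (q(n) = (2*n)*(2*n) = 4*n²)
W(142)/(((O + q(-12))*(45466 + 40697))) = 0/(((25 + 4*(-12)²)*(45466 + 40697))) = 0/(((25 + 4*144)*86163)) = 0/(((25 + 576)*86163)) = 0/((601*86163)) = 0/51783963 = 0*(1/51783963) = 0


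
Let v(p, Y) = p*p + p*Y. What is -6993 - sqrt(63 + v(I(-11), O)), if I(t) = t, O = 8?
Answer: -6993 - 4*sqrt(6) ≈ -7002.8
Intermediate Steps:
v(p, Y) = p**2 + Y*p
-6993 - sqrt(63 + v(I(-11), O)) = -6993 - sqrt(63 - 11*(8 - 11)) = -6993 - sqrt(63 - 11*(-3)) = -6993 - sqrt(63 + 33) = -6993 - sqrt(96) = -6993 - 4*sqrt(6)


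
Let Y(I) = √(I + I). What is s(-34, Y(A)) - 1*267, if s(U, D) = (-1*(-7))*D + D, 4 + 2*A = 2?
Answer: -267 + 8*I*√2 ≈ -267.0 + 11.314*I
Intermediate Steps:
A = -1 (A = -2 + (½)*2 = -2 + 1 = -1)
Y(I) = √2*√I (Y(I) = √(2*I) = √2*√I)
s(U, D) = 8*D (s(U, D) = 7*D + D = 8*D)
s(-34, Y(A)) - 1*267 = 8*(√2*√(-1)) - 1*267 = 8*(√2*I) - 267 = 8*(I*√2) - 267 = 8*I*√2 - 267 = -267 + 8*I*√2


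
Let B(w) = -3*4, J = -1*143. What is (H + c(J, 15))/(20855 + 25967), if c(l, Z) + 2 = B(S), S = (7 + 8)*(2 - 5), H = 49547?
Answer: 49533/46822 ≈ 1.0579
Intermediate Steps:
J = -143
S = -45 (S = 15*(-3) = -45)
B(w) = -12
c(l, Z) = -14 (c(l, Z) = -2 - 12 = -14)
(H + c(J, 15))/(20855 + 25967) = (49547 - 14)/(20855 + 25967) = 49533/46822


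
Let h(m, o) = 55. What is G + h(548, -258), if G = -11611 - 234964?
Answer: -246520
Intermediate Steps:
G = -246575
G + h(548, -258) = -246575 + 55 = -246520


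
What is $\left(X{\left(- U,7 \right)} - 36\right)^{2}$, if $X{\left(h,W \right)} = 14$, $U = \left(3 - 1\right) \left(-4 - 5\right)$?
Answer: $484$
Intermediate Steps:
$U = -18$ ($U = \left(3 - 1\right) \left(-9\right) = 2 \left(-9\right) = -18$)
$\left(X{\left(- U,7 \right)} - 36\right)^{2} = \left(14 - 36\right)^{2} = \left(-22\right)^{2} = 484$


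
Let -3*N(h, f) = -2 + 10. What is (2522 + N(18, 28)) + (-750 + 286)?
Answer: 6166/3 ≈ 2055.3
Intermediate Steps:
N(h, f) = -8/3 (N(h, f) = -(-2 + 10)/3 = -⅓*8 = -8/3)
(2522 + N(18, 28)) + (-750 + 286) = (2522 - 8/3) + (-750 + 286) = 7558/3 - 464 = 6166/3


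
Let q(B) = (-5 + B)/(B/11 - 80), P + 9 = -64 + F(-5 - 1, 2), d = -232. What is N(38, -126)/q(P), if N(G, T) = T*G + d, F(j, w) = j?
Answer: -171935/33 ≈ -5210.1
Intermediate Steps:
N(G, T) = -232 + G*T (N(G, T) = T*G - 232 = G*T - 232 = -232 + G*T)
P = -79 (P = -9 + (-64 + (-5 - 1)) = -9 + (-64 - 6) = -9 - 70 = -79)
q(B) = (-5 + B)/(-80 + B/11) (q(B) = (-5 + B)/(B*(1/11) - 80) = (-5 + B)/(B/11 - 80) = (-5 + B)/(-80 + B/11))
N(38, -126)/q(P) = (-232 + 38*(-126))/((11*(-5 - 79)/(-880 - 79))) = (-232 - 4788)/((11*(-84)/(-959))) = -5020/(11*(-1/959)*(-84)) = -5020/132/137 = -5020*137/132 = -171935/33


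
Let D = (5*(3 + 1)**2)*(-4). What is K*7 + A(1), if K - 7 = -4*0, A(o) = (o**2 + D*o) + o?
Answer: -269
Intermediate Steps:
D = -320 (D = (5*4**2)*(-4) = (5*16)*(-4) = 80*(-4) = -320)
A(o) = o**2 - 319*o (A(o) = (o**2 - 320*o) + o = o**2 - 319*o)
K = 7 (K = 7 - 4*0 = 7 + 0 = 7)
K*7 + A(1) = 7*7 + 1*(-319 + 1) = 49 + 1*(-318) = 49 - 318 = -269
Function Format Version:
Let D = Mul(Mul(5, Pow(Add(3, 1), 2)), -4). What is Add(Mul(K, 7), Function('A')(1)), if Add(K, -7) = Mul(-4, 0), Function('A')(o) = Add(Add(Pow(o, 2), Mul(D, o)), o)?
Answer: -269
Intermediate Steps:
D = -320 (D = Mul(Mul(5, Pow(4, 2)), -4) = Mul(Mul(5, 16), -4) = Mul(80, -4) = -320)
Function('A')(o) = Add(Pow(o, 2), Mul(-319, o)) (Function('A')(o) = Add(Add(Pow(o, 2), Mul(-320, o)), o) = Add(Pow(o, 2), Mul(-319, o)))
K = 7 (K = Add(7, Mul(-4, 0)) = Add(7, 0) = 7)
Add(Mul(K, 7), Function('A')(1)) = Add(Mul(7, 7), Mul(1, Add(-319, 1))) = Add(49, Mul(1, -318)) = Add(49, -318) = -269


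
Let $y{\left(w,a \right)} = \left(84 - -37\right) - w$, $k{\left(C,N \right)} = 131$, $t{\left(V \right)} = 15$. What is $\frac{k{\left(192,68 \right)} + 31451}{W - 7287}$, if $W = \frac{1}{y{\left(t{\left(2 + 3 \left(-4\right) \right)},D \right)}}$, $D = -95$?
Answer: $- \frac{3347692}{772421} \approx -4.334$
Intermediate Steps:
$y{\left(w,a \right)} = 121 - w$ ($y{\left(w,a \right)} = \left(84 + 37\right) - w = 121 - w$)
$W = \frac{1}{106}$ ($W = \frac{1}{121 - 15} = \frac{1}{106} \approx 0.009434$)
$\frac{k{\left(192,68 \right)} + 31451}{W - 7287} = \frac{131 + 31451}{\frac{1}{106} - 7287} = \frac{31582}{- \frac{772421}{106}} = 31582 \left(- \frac{106}{772421}\right) = - \frac{3347692}{772421}$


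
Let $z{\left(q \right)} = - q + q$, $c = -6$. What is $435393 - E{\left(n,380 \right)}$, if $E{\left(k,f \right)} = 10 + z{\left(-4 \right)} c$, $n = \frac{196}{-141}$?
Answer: $435383$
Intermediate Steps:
$z{\left(q \right)} = 0$
$n = - \frac{196}{141}$ ($n = 196 \left(- \frac{1}{141}\right) = - \frac{196}{141} \approx -1.3901$)
$E{\left(k,f \right)} = 10$ ($E{\left(k,f \right)} = 10 + 0 \left(-6\right) = 10 + 0 = 10$)
$435393 - E{\left(n,380 \right)} = 435393 - 10 = 435383$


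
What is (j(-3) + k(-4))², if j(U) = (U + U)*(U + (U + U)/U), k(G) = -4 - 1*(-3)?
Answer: 25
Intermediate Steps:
k(G) = -1 (k(G) = -4 + 3 = -1)
j(U) = 2*U*(2 + U) (j(U) = (2*U)*(U + (2*U)/U) = (2*U)*(U + 2) = (2*U)*(2 + U) = 2*U*(2 + U))
(j(-3) + k(-4))² = (2*(-3)*(2 - 3) - 1)² = (2*(-3)*(-1) - 1)² = (6 - 1)² = 5² = 25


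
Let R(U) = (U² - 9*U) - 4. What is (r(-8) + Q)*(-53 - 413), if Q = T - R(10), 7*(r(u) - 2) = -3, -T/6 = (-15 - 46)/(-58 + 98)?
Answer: -154013/70 ≈ -2200.2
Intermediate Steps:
T = 183/20 (T = -6*(-15 - 46)/(-58 + 98) = -(-366)/40 = -6*(-61/40) = 183/20 ≈ 9.1500)
r(u) = 11/7 (r(u) = 2 + (⅐)*(-3) = 2 - 3/7 = 11/7)
R(U) = -4 + U² - 9*U
Q = 63/20 (Q = 183/20 - (-4 + 10² - 9*10) = 183/20 - (-4 + 100 - 90) = 183/20 - 1*6 = 183/20 - 6 = 63/20 ≈ 3.1500)
(r(-8) + Q)*(-53 - 413) = (11/7 + 63/20)*(-53 - 413) = (661/140)*(-466) = -154013/70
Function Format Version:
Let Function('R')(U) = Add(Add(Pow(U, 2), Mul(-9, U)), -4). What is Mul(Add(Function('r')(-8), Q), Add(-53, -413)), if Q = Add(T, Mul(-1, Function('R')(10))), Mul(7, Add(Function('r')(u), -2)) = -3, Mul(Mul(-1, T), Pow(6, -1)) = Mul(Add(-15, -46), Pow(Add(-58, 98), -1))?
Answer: Rational(-154013, 70) ≈ -2200.2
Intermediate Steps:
T = Rational(183, 20) (T = Mul(-6, Mul(Add(-15, -46), Pow(Add(-58, 98), -1))) = Mul(-6, Mul(-61, Pow(40, -1))) = Mul(-6, Mul(-61, Rational(1, 40))) = Mul(-6, Rational(-61, 40)) = Rational(183, 20) ≈ 9.1500)
Function('r')(u) = Rational(11, 7) (Function('r')(u) = Add(2, Mul(Rational(1, 7), -3)) = Add(2, Rational(-3, 7)) = Rational(11, 7))
Function('R')(U) = Add(-4, Pow(U, 2), Mul(-9, U))
Q = Rational(63, 20) (Q = Add(Rational(183, 20), Mul(-1, Add(-4, Pow(10, 2), Mul(-9, 10)))) = Add(Rational(183, 20), Mul(-1, Add(-4, 100, -90))) = Add(Rational(183, 20), Mul(-1, 6)) = Add(Rational(183, 20), -6) = Rational(63, 20) ≈ 3.1500)
Mul(Add(Function('r')(-8), Q), Add(-53, -413)) = Mul(Add(Rational(11, 7), Rational(63, 20)), Add(-53, -413)) = Mul(Rational(661, 140), -466) = Rational(-154013, 70)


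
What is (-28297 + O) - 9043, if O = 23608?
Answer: -13732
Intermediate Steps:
(-28297 + O) - 9043 = (-28297 + 23608) - 9043 = -4689 - 9043 = -13732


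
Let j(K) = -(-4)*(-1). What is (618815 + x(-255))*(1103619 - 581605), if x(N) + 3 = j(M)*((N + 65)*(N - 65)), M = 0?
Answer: 196074722568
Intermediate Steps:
j(K) = -4 (j(K) = -1*4 = -4)
x(N) = -3 - 4*(-65 + N)*(65 + N) (x(N) = -3 - 4*(N + 65)*(N - 65) = -3 - 4*(65 + N)*(-65 + N) = -3 - 4*(-65 + N)*(65 + N))
(618815 + x(-255))*(1103619 - 581605) = (618815 + (16897 - 4*(-255)**2))*(1103619 - 581605) = (618815 + (16897 - 4*65025))*522014 = (618815 + (16897 - 260100))*522014 = (618815 - 243203)*522014 = 375612*522014 = 196074722568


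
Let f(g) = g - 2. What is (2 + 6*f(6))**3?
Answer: 17576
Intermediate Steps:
f(g) = -2 + g
(2 + 6*f(6))**3 = (2 + 6*(-2 + 6))**3 = (2 + 6*4)**3 = (2 + 24)**3 = 26**3 = 17576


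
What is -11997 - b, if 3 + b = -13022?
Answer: 1028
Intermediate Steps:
b = -13025 (b = -3 - 13022 = -13025)
-11997 - b = -11997 - 1*(-13025) = -11997 + 13025 = 1028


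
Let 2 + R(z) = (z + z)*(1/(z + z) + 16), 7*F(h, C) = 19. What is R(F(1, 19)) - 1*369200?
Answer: -2583799/7 ≈ -3.6911e+5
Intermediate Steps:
F(h, C) = 19/7 (F(h, C) = (⅐)*19 = 19/7)
R(z) = -2 + 2*z*(16 + 1/(2*z)) (R(z) = -2 + (z + z)*(1/(z + z) + 16) = -2 + (2*z)*(1/(2*z) + 16) = -2 + (2*z)*(16 + 1/(2*z)) = -2 + 2*z*(16 + 1/(2*z)))
R(F(1, 19)) - 1*369200 = (-1 + 32*(19/7)) - 1*369200 = (-1 + 608/7) - 369200 = 601/7 - 369200 = -2583799/7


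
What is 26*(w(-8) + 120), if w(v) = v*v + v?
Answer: 4576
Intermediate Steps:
w(v) = v + v² (w(v) = v² + v = v + v²)
26*(w(-8) + 120) = 26*(-8*(1 - 8) + 120) = 26*(-8*(-7) + 120) = 26*(56 + 120) = 26*176 = 4576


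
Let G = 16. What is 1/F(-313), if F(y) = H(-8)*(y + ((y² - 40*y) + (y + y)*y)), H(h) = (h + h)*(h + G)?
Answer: -1/39182592 ≈ -2.5522e-8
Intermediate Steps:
H(h) = 2*h*(16 + h) (H(h) = (h + h)*(h + 16) = (2*h)*(16 + h) = 2*h*(16 + h))
F(y) = -384*y² + 4992*y (F(y) = (2*(-8)*(16 - 8))*(y + ((y² - 40*y) + (y + y)*y)) = (2*(-8)*8)*(y + ((y² - 40*y) + (2*y)*y)) = -128*(y + ((y² - 40*y) + 2*y²)) = -128*(y + (-40*y + 3*y²)) = -128*(-39*y + 3*y²) = -384*y² + 4992*y)
1/F(-313) = 1/(384*(-313)*(13 - 1*(-313))) = 1/(384*(-313)*(13 + 313)) = 1/(384*(-313)*326) = 1/(-39182592) = -1/39182592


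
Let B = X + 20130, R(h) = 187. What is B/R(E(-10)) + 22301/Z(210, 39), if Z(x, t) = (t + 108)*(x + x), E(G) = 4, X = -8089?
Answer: 747581627/11545380 ≈ 64.752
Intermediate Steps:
Z(x, t) = 2*x*(108 + t) (Z(x, t) = (108 + t)*(2*x) = 2*x*(108 + t))
B = 12041 (B = -8089 + 20130 = 12041)
B/R(E(-10)) + 22301/Z(210, 39) = 12041/187 + 22301/((2*210*(108 + 39))) = 12041*(1/187) + 22301/((2*210*147)) = 12041/187 + 22301/61740 = 747581627/11545380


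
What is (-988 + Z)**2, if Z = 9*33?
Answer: 477481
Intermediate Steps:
Z = 297
(-988 + Z)**2 = (-988 + 297)**2 = (-691)**2 = 477481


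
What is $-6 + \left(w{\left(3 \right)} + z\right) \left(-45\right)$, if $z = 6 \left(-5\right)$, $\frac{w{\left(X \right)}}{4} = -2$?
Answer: $1704$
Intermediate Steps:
$w{\left(X \right)} = -8$ ($w{\left(X \right)} = 4 \left(-2\right) = -8$)
$z = -30$
$-6 + \left(w{\left(3 \right)} + z\right) \left(-45\right) = -6 + \left(-8 - 30\right) \left(-45\right) = -6 - -1710 = -6 + 1710 = 1704$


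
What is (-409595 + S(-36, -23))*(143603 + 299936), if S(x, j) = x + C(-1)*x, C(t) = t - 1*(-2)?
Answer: -181703291513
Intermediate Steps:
C(t) = 2 + t (C(t) = t + 2 = 2 + t)
S(x, j) = 2*x (S(x, j) = x + (2 - 1)*x = x + 1*x = x + x = 2*x)
(-409595 + S(-36, -23))*(143603 + 299936) = (-409595 + 2*(-36))*(143603 + 299936) = (-409595 - 72)*443539 = -409667*443539 = -181703291513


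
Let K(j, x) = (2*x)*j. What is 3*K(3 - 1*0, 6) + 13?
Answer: 121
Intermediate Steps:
K(j, x) = 2*j*x
3*K(3 - 1*0, 6) + 13 = 3*(2*(3 - 1*0)*6) + 13 = 3*(2*(3 + 0)*6) + 13 = 3*(2*3*6) + 13 = 3*36 + 13 = 108 + 13 = 121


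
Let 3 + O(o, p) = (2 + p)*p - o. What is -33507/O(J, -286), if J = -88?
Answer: -11169/27103 ≈ -0.41209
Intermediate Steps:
O(o, p) = -3 - o + p*(2 + p) (O(o, p) = -3 + ((2 + p)*p - o) = -3 + (p*(2 + p) - o) = -3 + (-o + p*(2 + p)) = -3 - o + p*(2 + p))
-33507/O(J, -286) = -33507/(-3 + (-286)**2 - 1*(-88) + 2*(-286)) = -33507/(-3 + 81796 + 88 - 572) = -33507/81309 = -33507*1/81309 = -11169/27103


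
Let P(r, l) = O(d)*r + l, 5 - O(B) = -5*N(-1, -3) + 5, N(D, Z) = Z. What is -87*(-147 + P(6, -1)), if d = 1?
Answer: 20706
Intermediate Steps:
O(B) = -15 (O(B) = 5 - (-5*(-3) + 5) = 5 - (15 + 5) = 5 - 1*20 = 5 - 20 = -15)
P(r, l) = l - 15*r (P(r, l) = -15*r + l = l - 15*r)
-87*(-147 + P(6, -1)) = -87*(-147 + (-1 - 15*6)) = -87*(-147 + (-1 - 90)) = -87*(-147 - 91) = -87*(-238) = 20706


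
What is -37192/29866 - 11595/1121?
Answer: -193994251/16739893 ≈ -11.589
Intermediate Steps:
-37192/29866 - 11595/1121 = -37192*1/29866 - 11595*1/1121 = -18596/14933 - 11595/1121 = -193994251/16739893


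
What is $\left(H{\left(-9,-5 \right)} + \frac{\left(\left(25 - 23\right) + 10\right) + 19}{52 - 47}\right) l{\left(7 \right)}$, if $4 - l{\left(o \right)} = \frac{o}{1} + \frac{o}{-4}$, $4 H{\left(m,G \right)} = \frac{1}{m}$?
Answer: $- \frac{1111}{144} \approx -7.7153$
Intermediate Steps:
$H{\left(m,G \right)} = \frac{1}{4 m}$
$l{\left(o \right)} = 4 - \frac{3 o}{4}$ ($l{\left(o \right)} = 4 - \left(\frac{o}{1} + \frac{o}{-4}\right) = 4 - \left(o 1 + o \left(- \frac{1}{4}\right)\right) = 4 - \left(o - \frac{o}{4}\right) = 4 - \frac{3 o}{4}$)
$\left(H{\left(-9,-5 \right)} + \frac{\left(\left(25 - 23\right) + 10\right) + 19}{52 - 47}\right) l{\left(7 \right)} = \left(\frac{1}{4 \left(-9\right)} + \frac{\left(\left(25 - 23\right) + 10\right) + 19}{52 - 47}\right) \left(4 - \frac{21}{4}\right) = \left(\frac{1}{4} \left(- \frac{1}{9}\right) + \frac{\left(2 + 10\right) + 19}{5}\right) \left(4 - \frac{21}{4}\right) = \left(- \frac{1}{36} + \left(12 + 19\right) \frac{1}{5}\right) \left(- \frac{5}{4}\right) = \left(- \frac{1}{36} + 31 \cdot \frac{1}{5}\right) \left(- \frac{5}{4}\right) = \left(- \frac{1}{36} + \frac{31}{5}\right) \left(- \frac{5}{4}\right) = \frac{1111}{180} \left(- \frac{5}{4}\right) = - \frac{1111}{144}$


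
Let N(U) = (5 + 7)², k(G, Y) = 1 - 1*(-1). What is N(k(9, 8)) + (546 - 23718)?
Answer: -23028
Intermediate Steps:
k(G, Y) = 2 (k(G, Y) = 1 + 1 = 2)
N(U) = 144 (N(U) = 12² = 144)
N(k(9, 8)) + (546 - 23718) = 144 + (546 - 23718) = 144 - 23172 = -23028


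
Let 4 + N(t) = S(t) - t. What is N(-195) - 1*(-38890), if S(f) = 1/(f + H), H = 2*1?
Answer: 7542632/193 ≈ 39081.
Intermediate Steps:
H = 2
S(f) = 1/(2 + f) (S(f) = 1/(f + 2) = 1/(2 + f))
N(t) = -4 + 1/(2 + t) - t (N(t) = -4 + (1/(2 + t) - t) = -4 + 1/(2 + t) - t)
N(-195) - 1*(-38890) = (1 - (2 - 195)*(4 - 195))/(2 - 195) - 1*(-38890) = (1 - 1*(-193)*(-191))/(-193) + 38890 = -(1 - 36863)/193 + 38890 = -1/193*(-36862) + 38890 = 36862/193 + 38890 = 7542632/193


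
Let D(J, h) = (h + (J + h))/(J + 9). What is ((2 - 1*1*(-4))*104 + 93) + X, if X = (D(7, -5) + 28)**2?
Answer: 381577/256 ≈ 1490.5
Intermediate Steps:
D(J, h) = (J + 2*h)/(9 + J)
X = 198025/256 (X = ((7 + 2*(-5))/(9 + 7) + 28)**2 = ((7 - 10)/16 + 28)**2 = ((1/16)*(-3) + 28)**2 = (-3/16 + 28)**2 = (445/16)**2 = 198025/256 ≈ 773.54)
((2 - 1*1*(-4))*104 + 93) + X = ((2 - 1*1*(-4))*104 + 93) + 198025/256 = ((2 - 1*(-4))*104 + 93) + 198025/256 = ((2 + 4)*104 + 93) + 198025/256 = (6*104 + 93) + 198025/256 = (624 + 93) + 198025/256 = 717 + 198025/256 = 381577/256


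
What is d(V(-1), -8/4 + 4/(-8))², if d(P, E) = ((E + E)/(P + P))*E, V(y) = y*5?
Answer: 25/16 ≈ 1.5625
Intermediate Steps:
V(y) = 5*y
d(P, E) = E²/P (d(P, E) = ((2*E)/((2*P)))*E = ((2*E)*(1/(2*P)))*E = (E/P)*E = E²/P)
d(V(-1), -8/4 + 4/(-8))² = ((-8/4 + 4/(-8))²/((5*(-1))))² = ((-8*¼ + 4*(-⅛))²/(-5))² = ((-2 - ½)²*(-⅕))² = ((-5/2)²*(-⅕))² = ((25/4)*(-⅕))² = (-5/4)² = 25/16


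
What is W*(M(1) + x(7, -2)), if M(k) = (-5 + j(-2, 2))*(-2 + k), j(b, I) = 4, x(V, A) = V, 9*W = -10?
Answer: -80/9 ≈ -8.8889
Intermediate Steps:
W = -10/9 (W = (⅑)*(-10) = -10/9 ≈ -1.1111)
M(k) = 2 - k (M(k) = (-5 + 4)*(-2 + k) = -(-2 + k) = 2 - k)
W*(M(1) + x(7, -2)) = -10*((2 - 1*1) + 7)/9 = -10*((2 - 1) + 7)/9 = -10*(1 + 7)/9 = -10/9*8 = -80/9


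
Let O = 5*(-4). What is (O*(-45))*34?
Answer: 30600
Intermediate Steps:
O = -20
(O*(-45))*34 = -20*(-45)*34 = 900*34 = 30600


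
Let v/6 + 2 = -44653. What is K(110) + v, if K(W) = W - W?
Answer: -267930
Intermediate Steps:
v = -267930 (v = -12 + 6*(-44653) = -12 - 267918 = -267930)
K(W) = 0
K(110) + v = 0 - 267930 = -267930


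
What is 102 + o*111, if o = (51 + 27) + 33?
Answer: 12423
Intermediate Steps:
o = 111 (o = 78 + 33 = 111)
102 + o*111 = 102 + 111*111 = 102 + 12321 = 12423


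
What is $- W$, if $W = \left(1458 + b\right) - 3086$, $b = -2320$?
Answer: $3948$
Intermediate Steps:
$W = -3948$ ($W = \left(1458 - 2320\right) - 3086 = -862 - 3086 = -3948$)
$- W = \left(-1\right) \left(-3948\right) = 3948$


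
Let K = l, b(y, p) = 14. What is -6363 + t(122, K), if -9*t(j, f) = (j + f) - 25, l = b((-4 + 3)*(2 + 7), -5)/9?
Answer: -516290/81 ≈ -6374.0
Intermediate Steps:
l = 14/9 ≈ 1.5556
K = 14/9 ≈ 1.5556
t(j, f) = 25/9 - f/9 - j/9 (t(j, f) = -((j + f) - 25)/9 = -((f + j) - 25)/9 = -(-25 + f + j)/9 = 25/9 - f/9 - j/9)
-6363 + t(122, K) = -6363 + (25/9 - ⅑*14/9 - ⅑*122) = -6363 + (25/9 - 14/81 - 122/9) = -6363 - 887/81 = -516290/81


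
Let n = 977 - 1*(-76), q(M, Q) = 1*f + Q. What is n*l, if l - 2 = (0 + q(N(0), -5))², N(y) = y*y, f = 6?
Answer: 3159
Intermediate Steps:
N(y) = y²
q(M, Q) = 6 + Q (q(M, Q) = 1*6 + Q = 6 + Q)
l = 3 (l = 2 + (0 + (6 - 5))² = 2 + (0 + 1)² = 2 + 1² = 2 + 1 = 3)
n = 1053 (n = 977 + 76 = 1053)
n*l = 1053*3 = 3159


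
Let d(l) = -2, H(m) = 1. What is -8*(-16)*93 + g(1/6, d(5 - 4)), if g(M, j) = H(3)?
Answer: 11905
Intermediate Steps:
g(M, j) = 1
-8*(-16)*93 + g(1/6, d(5 - 4)) = -8*(-16)*93 + 1 = 128*93 + 1 = 11904 + 1 = 11905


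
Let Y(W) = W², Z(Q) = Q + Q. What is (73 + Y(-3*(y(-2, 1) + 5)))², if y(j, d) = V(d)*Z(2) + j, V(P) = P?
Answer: 264196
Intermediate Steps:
Z(Q) = 2*Q
y(j, d) = j + 4*d (y(j, d) = d*(2*2) + j = d*4 + j = 4*d + j = j + 4*d)
(73 + Y(-3*(y(-2, 1) + 5)))² = (73 + (-3*((-2 + 4*1) + 5))²)² = (73 + (-3*((-2 + 4) + 5))²)² = (73 + (-3*(2 + 5))²)² = (73 + (-3*7)²)² = (73 + (-21)²)² = (73 + 441)² = 514² = 264196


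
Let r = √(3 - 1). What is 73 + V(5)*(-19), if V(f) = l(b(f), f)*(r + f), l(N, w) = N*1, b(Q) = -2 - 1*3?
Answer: 548 + 95*√2 ≈ 682.35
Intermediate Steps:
r = √2 ≈ 1.4142
b(Q) = -5 (b(Q) = -2 - 3 = -5)
l(N, w) = N
V(f) = -5*f - 5*√2 (V(f) = -5*(√2 + f) = -5*(f + √2) = -5*f - 5*√2)
73 + V(5)*(-19) = 73 + (-5*5 - 5*√2)*(-19) = 73 + (-25 - 5*√2)*(-19) = 73 + (475 + 95*√2) = 548 + 95*√2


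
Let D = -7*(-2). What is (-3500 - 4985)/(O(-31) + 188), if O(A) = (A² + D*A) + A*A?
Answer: -8485/1676 ≈ -5.0627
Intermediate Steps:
D = 14
O(A) = 2*A² + 14*A (O(A) = (A² + 14*A) + A*A = (A² + 14*A) + A² = 2*A² + 14*A)
(-3500 - 4985)/(O(-31) + 188) = (-3500 - 4985)/(2*(-31)*(7 - 31) + 188) = -8485/(2*(-31)*(-24) + 188) = -8485/(1488 + 188) = -8485/1676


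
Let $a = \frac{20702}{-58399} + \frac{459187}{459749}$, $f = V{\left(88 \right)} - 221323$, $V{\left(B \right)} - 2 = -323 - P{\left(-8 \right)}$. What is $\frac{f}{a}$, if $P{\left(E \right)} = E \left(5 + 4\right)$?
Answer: $- \frac{540814586317252}{1572576165} \approx -3.439 \cdot 10^{5}$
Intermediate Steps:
$P{\left(E \right)} = 9 E$ ($P{\left(E \right)} = E 9 = 9 E$)
$V{\left(B \right)} = -249$ ($V{\left(B \right)} = 2 - \left(323 + 9 \left(-8\right)\right) = 2 - 251 = -249$)
$f = -221572$ ($f = -249 - 221323 = -221572$)
$a = \frac{1572576165}{2440807441}$ ($a = 20702 \left(- \frac{1}{58399}\right) + 459187 \cdot \frac{1}{459749} = - \frac{1882}{5309} + \frac{459187}{459749} = \frac{1572576165}{2440807441} \approx 0.64429$)
$\frac{f}{a} = - \frac{221572}{\frac{1572576165}{2440807441}} = \left(-221572\right) \frac{2440807441}{1572576165} = - \frac{540814586317252}{1572576165}$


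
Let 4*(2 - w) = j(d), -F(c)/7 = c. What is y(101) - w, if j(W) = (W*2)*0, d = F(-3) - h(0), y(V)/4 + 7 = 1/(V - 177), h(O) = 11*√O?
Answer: -571/19 ≈ -30.053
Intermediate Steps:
F(c) = -7*c
y(V) = -28 + 4/(-177 + V) (y(V) = -28 + 4/(V - 177) = -28 + 4/(-177 + V))
d = 21 (d = -7*(-3) - 11*√0 = 21 - 11*0 = 21 - 1*0 = 21 + 0 = 21)
j(W) = 0 (j(W) = (2*W)*0 = 0)
w = 2 (w = 2 - ¼*0 = 2 + 0 = 2)
y(101) - w = 4*(1240 - 7*101)/(-177 + 101) - 1*2 = 4*(1240 - 707)/(-76) - 2 = 4*(-1/76)*533 - 2 = -533/19 - 2 = -571/19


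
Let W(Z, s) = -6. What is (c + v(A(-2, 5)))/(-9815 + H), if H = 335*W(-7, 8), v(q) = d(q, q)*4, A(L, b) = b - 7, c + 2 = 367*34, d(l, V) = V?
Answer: -12468/11825 ≈ -1.0544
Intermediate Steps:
c = 12476 (c = -2 + 367*34 = -2 + 12478 = 12476)
A(L, b) = -7 + b
v(q) = 4*q (v(q) = q*4 = 4*q)
H = -2010 (H = 335*(-6) = -2010)
(c + v(A(-2, 5)))/(-9815 + H) = (12476 + 4*(-7 + 5))/(-9815 - 2010) = (12476 + 4*(-2))/(-11825) = (12476 - 8)*(-1/11825) = 12468*(-1/11825) = -12468/11825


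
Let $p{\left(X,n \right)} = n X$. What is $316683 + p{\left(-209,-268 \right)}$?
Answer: $372695$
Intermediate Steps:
$p{\left(X,n \right)} = X n$
$316683 + p{\left(-209,-268 \right)} = 316683 - -56012 = 316683 + 56012 = 372695$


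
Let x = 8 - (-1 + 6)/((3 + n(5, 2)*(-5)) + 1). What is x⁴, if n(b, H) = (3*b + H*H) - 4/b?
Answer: 241474942801/57289761 ≈ 4215.0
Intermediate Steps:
n(b, H) = H² - 4/b + 3*b (n(b, H) = (3*b + H²) - 4/b = (H² + 3*b) - 4/b = H² - 4/b + 3*b)
x = 701/87 (x = 8 - (-1 + 6)/((3 + (2² - 4/5 + 3*5)*(-5)) + 1) = 8 - 5/((3 + (4 - 4*⅕ + 15)*(-5)) + 1) = 8 - 5/((3 + (4 - ⅘ + 15)*(-5)) + 1) = 8 - 5/((3 + (91/5)*(-5)) + 1) = 8 - 5/((3 - 91) + 1) = 8 - 5/(-88 + 1) = 8 - 5/(-87) = 8 - 5*(-1)/87 = 8 - 1*(-5/87) = 8 + 5/87 = 701/87 ≈ 8.0575)
x⁴ = (701/87)⁴ = 241474942801/57289761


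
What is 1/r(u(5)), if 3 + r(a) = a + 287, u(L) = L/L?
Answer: 1/285 ≈ 0.0035088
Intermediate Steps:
u(L) = 1
r(a) = 284 + a (r(a) = -3 + (a + 287) = -3 + (287 + a) = 284 + a)
1/r(u(5)) = 1/(284 + 1) = 1/285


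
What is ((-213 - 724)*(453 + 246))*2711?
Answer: -1775604693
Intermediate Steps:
((-213 - 724)*(453 + 246))*2711 = -937*699*2711 = -654963*2711 = -1775604693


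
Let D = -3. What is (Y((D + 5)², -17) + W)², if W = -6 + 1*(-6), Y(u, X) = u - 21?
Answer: 841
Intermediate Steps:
Y(u, X) = -21 + u
W = -12 (W = -6 - 6 = -12)
(Y((D + 5)², -17) + W)² = ((-21 + (-3 + 5)²) - 12)² = ((-21 + 2²) - 12)² = ((-21 + 4) - 12)² = (-17 - 12)² = (-29)² = 841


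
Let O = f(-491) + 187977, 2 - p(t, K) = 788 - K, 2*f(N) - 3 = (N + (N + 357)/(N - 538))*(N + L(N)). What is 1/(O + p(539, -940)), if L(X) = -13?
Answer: 98/30375265 ≈ 3.2263e-6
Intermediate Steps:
f(N) = 3/2 + (-13 + N)*(N + (357 + N)/(-538 + N))/2 (f(N) = 3/2 + ((N + (N + 357)/(N - 538))*(N - 13))/2 = 3/2 + ((N + (357 + N)/(-538 + N))*(-13 + N))/2 = 3/2 + ((-13 + N)*(N + (357 + N)/(-538 + N)))/2 = 3/2 + (-13 + N)*(N + (357 + N)/(-538 + N))/2)
p(t, K) = -786 + K (p(t, K) = 2 - (788 - K) = 2 + (-788 + K) = -786 + K)
O = 30544413/98 (O = (-6255 + (-491)³ - 550*(-491)² + 7341*(-491))/(2*(-538 - 491)) + 187977 = (½)*(-6255 - 118370771 - 550*241081 - 3604431)/(-1029) + 187977 = (½)*(-1/1029)*(-6255 - 118370771 - 132594550 - 3604431) + 187977 = (½)*(-1/1029)*(-254576007) + 187977 = 12122667/98 + 187977 = 30544413/98 ≈ 3.1168e+5)
1/(O + p(539, -940)) = 1/(30544413/98 + (-786 - 940)) = 1/(30544413/98 - 1726) = 1/(30375265/98) = 98/30375265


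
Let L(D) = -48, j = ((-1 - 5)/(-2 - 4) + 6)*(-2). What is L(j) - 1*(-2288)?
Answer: 2240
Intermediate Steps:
j = -14 (j = (-6/(-6) + 6)*(-2) = (-6*(-⅙) + 6)*(-2) = (1 + 6)*(-2) = 7*(-2) = -14)
L(j) - 1*(-2288) = -48 - 1*(-2288) = -48 + 2288 = 2240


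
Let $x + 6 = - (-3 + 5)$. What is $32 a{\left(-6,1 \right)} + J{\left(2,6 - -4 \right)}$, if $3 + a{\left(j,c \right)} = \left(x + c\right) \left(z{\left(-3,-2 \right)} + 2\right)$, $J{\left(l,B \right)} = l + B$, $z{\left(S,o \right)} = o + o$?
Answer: $364$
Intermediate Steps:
$z{\left(S,o \right)} = 2 o$
$J{\left(l,B \right)} = B + l$
$x = -8$ ($x = -6 - \left(-3 + 5\right) = -6 - 2 = -8$)
$a{\left(j,c \right)} = 13 - 2 c$ ($a{\left(j,c \right)} = -3 + \left(-8 + c\right) \left(2 \left(-2\right) + 2\right) = -3 + \left(-8 + c\right) \left(-4 + 2\right) = -3 + \left(-8 + c\right) \left(-2\right) = -3 - \left(-16 + 2 c\right) = 13 - 2 c$)
$32 a{\left(-6,1 \right)} + J{\left(2,6 - -4 \right)} = 32 \left(13 - 2\right) + \left(\left(6 - -4\right) + 2\right) = 32 \left(13 - 2\right) + \left(\left(6 + 4\right) + 2\right) = 32 \cdot 11 + \left(10 + 2\right) = 352 + 12 = 364$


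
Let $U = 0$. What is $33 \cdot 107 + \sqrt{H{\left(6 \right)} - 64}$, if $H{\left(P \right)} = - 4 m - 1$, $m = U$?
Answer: $3531 + i \sqrt{65} \approx 3531.0 + 8.0623 i$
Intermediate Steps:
$m = 0$
$H{\left(P \right)} = -1$ ($H{\left(P \right)} = \left(-4\right) 0 - 1 = 0 - 1 = -1$)
$33 \cdot 107 + \sqrt{H{\left(6 \right)} - 64} = 33 \cdot 107 + \sqrt{-1 - 64} = 3531 + \sqrt{-65} = 3531 + i \sqrt{65}$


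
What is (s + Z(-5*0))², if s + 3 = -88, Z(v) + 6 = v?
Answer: 9409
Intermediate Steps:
Z(v) = -6 + v
s = -91 (s = -3 - 88 = -91)
(s + Z(-5*0))² = (-91 + (-6 - 5*0))² = (-91 + (-6 + 0))² = (-91 - 6)² = (-97)² = 9409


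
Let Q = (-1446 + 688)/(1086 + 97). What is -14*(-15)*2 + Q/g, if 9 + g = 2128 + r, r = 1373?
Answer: 867517181/2065518 ≈ 420.00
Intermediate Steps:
Q = -758/1183 ≈ -0.64074
g = 3492 (g = -9 + (2128 + 1373) = -9 + 3501 = 3492)
-14*(-15)*2 + Q/g = -14*(-15)*2 - 758/1183/3492 = 210*2 - 758/1183*1/3492 = 420 - 379/2065518 = 867517181/2065518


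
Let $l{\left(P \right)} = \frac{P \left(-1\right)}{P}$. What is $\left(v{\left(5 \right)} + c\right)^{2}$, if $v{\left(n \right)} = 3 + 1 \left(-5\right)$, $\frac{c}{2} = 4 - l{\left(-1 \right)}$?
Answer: $64$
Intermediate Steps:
$l{\left(P \right)} = -1$ ($l{\left(P \right)} = \frac{\left(-1\right) P}{P} = -1$)
$c = 10$ ($c = 2 \left(4 - -1\right) = 2 \left(4 + 1\right) = 2 \cdot 5 = 10$)
$v{\left(n \right)} = -2$ ($v{\left(n \right)} = 3 - 5 = -2$)
$\left(v{\left(5 \right)} + c\right)^{2} = \left(-2 + 10\right)^{2} = 8^{2} = 64$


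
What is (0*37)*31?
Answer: 0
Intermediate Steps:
(0*37)*31 = 0*31 = 0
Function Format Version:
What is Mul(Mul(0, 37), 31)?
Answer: 0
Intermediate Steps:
Mul(Mul(0, 37), 31) = Mul(0, 31) = 0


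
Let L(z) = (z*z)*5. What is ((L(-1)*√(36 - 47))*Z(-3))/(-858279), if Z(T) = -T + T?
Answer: 0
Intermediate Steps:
Z(T) = 0
L(z) = 5*z² (L(z) = z²*5 = 5*z²)
((L(-1)*√(36 - 47))*Z(-3))/(-858279) = (((5*(-1)²)*√(36 - 47))*0)/(-858279) = (((5*1)*√(-11))*0)*(-1/858279) = ((5*(I*√11))*0)*(-1/858279) = ((5*I*√11)*0)*(-1/858279) = 0*(-1/858279) = 0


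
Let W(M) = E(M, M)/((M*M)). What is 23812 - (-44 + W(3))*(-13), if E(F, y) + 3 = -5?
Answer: 209056/9 ≈ 23228.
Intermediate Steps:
E(F, y) = -8 (E(F, y) = -3 - 5 = -8)
W(M) = -8/M²
23812 - (-44 + W(3))*(-13) = 23812 - (-44 - 8/3²)*(-13) = 23812 - (-44 - 8*⅑)*(-13) = 23812 - (-44 - 8/9)*(-13) = 23812 - (-404)*(-13)/9 = 23812 - 1*5252/9 = 23812 - 5252/9 = 209056/9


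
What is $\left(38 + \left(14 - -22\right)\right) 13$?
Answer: $962$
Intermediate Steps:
$\left(38 + \left(14 - -22\right)\right) 13 = \left(38 + \left(14 + 22\right)\right) 13 = \left(38 + 36\right) 13 = 74 \cdot 13 = 962$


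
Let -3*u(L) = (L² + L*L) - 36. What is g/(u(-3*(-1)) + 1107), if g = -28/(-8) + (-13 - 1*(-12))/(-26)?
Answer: 46/14469 ≈ 0.0031792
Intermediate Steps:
u(L) = 12 - 2*L²/3 (u(L) = -((L² + L*L) - 36)/3 = -((L² + L²) - 36)/3 = -(2*L² - 36)/3 = -(-36 + 2*L²)/3 = 12 - 2*L²/3)
g = 46/13 (g = -28*(-⅛) + (-13 + 12)*(-1/26) = 7/2 - 1*(-1/26) = 7/2 + 1/26 = 46/13 ≈ 3.5385)
g/(u(-3*(-1)) + 1107) = (46/13)/((12 - 2*(-3*(-1))²/3) + 1107) = (46/13)/((12 - ⅔*3²) + 1107) = (46/13)/((12 - ⅔*9) + 1107) = (46/13)/((12 - 6) + 1107) = (46/13)/(6 + 1107) = (46/13)/1113 = (1/1113)*(46/13) = 46/14469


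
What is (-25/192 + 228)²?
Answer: 1914150001/36864 ≈ 51925.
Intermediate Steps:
(-25/192 + 228)² = (43751/192)² = 1914150001/36864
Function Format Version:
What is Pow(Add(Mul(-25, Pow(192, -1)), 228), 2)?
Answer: Rational(1914150001, 36864) ≈ 51925.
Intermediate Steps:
Pow(Add(Mul(-25, Pow(192, -1)), 228), 2) = Pow(Add(Mul(-25, Rational(1, 192)), 228), 2) = Pow(Add(Rational(-25, 192), 228), 2) = Pow(Rational(43751, 192), 2) = Rational(1914150001, 36864)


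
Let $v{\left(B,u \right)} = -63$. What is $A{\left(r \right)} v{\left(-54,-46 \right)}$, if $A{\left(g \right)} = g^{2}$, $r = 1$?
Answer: $-63$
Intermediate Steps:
$A{\left(r \right)} v{\left(-54,-46 \right)} = 1^{2} \left(-63\right) = 1 \left(-63\right) = -63$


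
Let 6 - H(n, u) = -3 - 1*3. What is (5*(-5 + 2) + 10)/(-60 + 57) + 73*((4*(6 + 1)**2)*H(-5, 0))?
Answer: 515093/3 ≈ 1.7170e+5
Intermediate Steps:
H(n, u) = 12 (H(n, u) = 6 - (-3 - 1*3) = 6 - (-3 - 3) = 6 - 1*(-6) = 6 + 6 = 12)
(5*(-5 + 2) + 10)/(-60 + 57) + 73*((4*(6 + 1)**2)*H(-5, 0)) = (5*(-5 + 2) + 10)/(-60 + 57) + 73*((4*(6 + 1)**2)*12) = (5*(-3) + 10)/(-3) + 73*((4*7**2)*12) = (-15 + 10)*(-1/3) + 73*((4*49)*12) = -5*(-1/3) + 73*(196*12) = 5/3 + 73*2352 = 5/3 + 171696 = 515093/3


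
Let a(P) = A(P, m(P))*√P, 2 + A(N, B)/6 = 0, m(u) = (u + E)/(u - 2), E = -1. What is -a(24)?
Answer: 24*√6 ≈ 58.788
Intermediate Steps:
m(u) = (-1 + u)/(-2 + u) (m(u) = (u - 1)/(u - 2) = (-1 + u)/(-2 + u))
A(N, B) = -12 (A(N, B) = -12 + 6*0 = -12 + 0 = -12)
a(P) = -12*√P
-a(24) = -(-12)*√24 = -(-12)*2*√6 = -(-24)*√6 = 24*√6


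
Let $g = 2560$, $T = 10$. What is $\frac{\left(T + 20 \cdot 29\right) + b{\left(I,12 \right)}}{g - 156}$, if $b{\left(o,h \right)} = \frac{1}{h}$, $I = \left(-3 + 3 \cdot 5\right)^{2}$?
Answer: $\frac{7081}{28848} \approx 0.24546$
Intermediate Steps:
$I = 144$ ($I = \left(-3 + 15\right)^{2} = 12^{2} = 144$)
$\frac{\left(T + 20 \cdot 29\right) + b{\left(I,12 \right)}}{g - 156} = \frac{\left(10 + 20 \cdot 29\right) + \frac{1}{12}}{2560 - 156} = \frac{\left(10 + 580\right) + \frac{1}{12}}{2404} = \left(590 + \frac{1}{12}\right) \frac{1}{2404} = \frac{7081}{12} \cdot \frac{1}{2404} = \frac{7081}{28848}$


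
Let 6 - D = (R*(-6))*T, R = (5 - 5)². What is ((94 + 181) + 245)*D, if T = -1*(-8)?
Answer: 3120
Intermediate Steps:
R = 0 (R = 0² = 0)
T = 8
D = 6 (D = 6 - 0*(-6)*8 = 6 - 0*8 = 6 - 1*0 = 6 + 0 = 6)
((94 + 181) + 245)*D = ((94 + 181) + 245)*6 = (275 + 245)*6 = 520*6 = 3120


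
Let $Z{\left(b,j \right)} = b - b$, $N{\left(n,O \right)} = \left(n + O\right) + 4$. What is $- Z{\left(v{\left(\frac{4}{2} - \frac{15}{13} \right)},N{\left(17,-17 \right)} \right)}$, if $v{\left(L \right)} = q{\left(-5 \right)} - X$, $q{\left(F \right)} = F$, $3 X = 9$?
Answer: $0$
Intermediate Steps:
$X = 3$ ($X = \frac{1}{3} \cdot 9 = 3$)
$N{\left(n,O \right)} = 4 + O + n$ ($N{\left(n,O \right)} = \left(O + n\right) + 4 = 4 + O + n$)
$v{\left(L \right)} = -8$ ($v{\left(L \right)} = -5 - 3 = -8$)
$Z{\left(b,j \right)} = 0$
$- Z{\left(v{\left(\frac{4}{2} - \frac{15}{13} \right)},N{\left(17,-17 \right)} \right)} = \left(-1\right) 0 = 0$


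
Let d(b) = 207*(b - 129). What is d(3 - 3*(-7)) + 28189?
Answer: 6454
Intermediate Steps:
d(b) = -26703 + 207*b (d(b) = 207*(-129 + b) = -26703 + 207*b)
d(3 - 3*(-7)) + 28189 = (-26703 + 207*(3 - 3*(-7))) + 28189 = (-26703 + 207*(3 + 21)) + 28189 = (-26703 + 207*24) + 28189 = (-26703 + 4968) + 28189 = -21735 + 28189 = 6454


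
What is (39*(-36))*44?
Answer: -61776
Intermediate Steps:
(39*(-36))*44 = -1404*44 = -61776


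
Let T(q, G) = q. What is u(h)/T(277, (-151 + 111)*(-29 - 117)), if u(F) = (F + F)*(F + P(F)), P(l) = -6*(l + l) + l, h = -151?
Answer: -456020/277 ≈ -1646.3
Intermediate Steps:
P(l) = -11*l (P(l) = -12*l + l = -11*l)
u(F) = -20*F² (u(F) = (F + F)*(F - 11*F) = (2*F)*(-10*F) = -20*F²)
u(h)/T(277, (-151 + 111)*(-29 - 117)) = -20*(-151)²/277 = -20*22801*(1/277) = -456020*1/277 = -456020/277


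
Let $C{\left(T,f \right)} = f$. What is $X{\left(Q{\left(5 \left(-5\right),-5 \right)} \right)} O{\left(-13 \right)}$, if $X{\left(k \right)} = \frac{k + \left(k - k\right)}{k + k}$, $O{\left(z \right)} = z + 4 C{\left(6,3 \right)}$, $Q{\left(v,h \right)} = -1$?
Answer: $- \frac{1}{2} \approx -0.5$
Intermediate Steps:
$O{\left(z \right)} = 12 + z$ ($O{\left(z \right)} = z + 4 \cdot 3 = z + 12 = 12 + z$)
$X{\left(k \right)} = \frac{1}{2}$ ($X{\left(k \right)} = \frac{k + 0}{2 k} = k \frac{1}{2 k} = \frac{1}{2}$)
$X{\left(Q{\left(5 \left(-5\right),-5 \right)} \right)} O{\left(-13 \right)} = \frac{12 - 13}{2} = \frac{1}{2} \left(-1\right) = - \frac{1}{2}$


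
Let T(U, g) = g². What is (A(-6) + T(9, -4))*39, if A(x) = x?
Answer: 390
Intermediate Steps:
(A(-6) + T(9, -4))*39 = (-6 + (-4)²)*39 = (-6 + 16)*39 = 10*39 = 390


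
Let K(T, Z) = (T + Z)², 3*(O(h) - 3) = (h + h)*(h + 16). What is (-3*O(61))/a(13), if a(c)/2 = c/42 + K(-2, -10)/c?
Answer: -2567019/6217 ≈ -412.90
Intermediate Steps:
O(h) = 3 + 2*h*(16 + h)/3 (O(h) = 3 + ((h + h)*(h + 16))/3 = 3 + ((2*h)*(16 + h))/3 = 3 + (2*h*(16 + h))/3 = 3 + 2*h*(16 + h)/3)
a(c) = 288/c + c/21 (a(c) = 2*(c/42 + (-2 - 10)²/c) = 2*(c*(1/42) + (-12)²/c) = 2*(c/42 + 144/c) = 2*(144/c + c/42) = 288/c + c/21)
(-3*O(61))/a(13) = (-3*(3 + (⅔)*61² + (32/3)*61))/(288/13 + (1/21)*13) = (-3*(3 + (⅔)*3721 + 1952/3))/(288*(1/13) + 13/21) = (-3*(3 + 7442/3 + 1952/3))/(288/13 + 13/21) = (-3*9403/3)/(6217/273) = -9403*273/6217 = -2567019/6217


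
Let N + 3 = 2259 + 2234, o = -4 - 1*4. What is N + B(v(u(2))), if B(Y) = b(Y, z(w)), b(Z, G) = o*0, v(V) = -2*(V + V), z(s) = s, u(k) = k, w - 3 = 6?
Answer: 4490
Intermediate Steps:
w = 9 (w = 3 + 6 = 9)
o = -8 (o = -4 - 4 = -8)
N = 4490 (N = -3 + (2259 + 2234) = -3 + 4493 = 4490)
v(V) = -4*V
b(Z, G) = 0 (b(Z, G) = -8*0 = 0)
B(Y) = 0
N + B(v(u(2))) = 4490 + 0 = 4490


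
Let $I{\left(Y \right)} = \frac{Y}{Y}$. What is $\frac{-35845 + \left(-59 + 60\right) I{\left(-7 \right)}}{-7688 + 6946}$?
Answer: $\frac{17922}{371} \approx 48.307$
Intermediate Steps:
$I{\left(Y \right)} = 1$
$\frac{-35845 + \left(-59 + 60\right) I{\left(-7 \right)}}{-7688 + 6946} = \frac{-35845 + \left(-59 + 60\right) 1}{-7688 + 6946} = \frac{-35845 + 1 \cdot 1}{-742} = \left(-35845 + 1\right) \left(- \frac{1}{742}\right) = \left(-35844\right) \left(- \frac{1}{742}\right) = \frac{17922}{371}$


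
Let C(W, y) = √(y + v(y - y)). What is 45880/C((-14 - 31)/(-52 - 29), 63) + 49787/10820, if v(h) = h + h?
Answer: 49787/10820 + 45880*√7/21 ≈ 5784.9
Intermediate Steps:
v(h) = 2*h
C(W, y) = √y (C(W, y) = √(y + 2*(y - y)) = √(y + 2*0) = √(y + 0) = √y)
45880/C((-14 - 31)/(-52 - 29), 63) + 49787/10820 = 45880/(√63) + 49787/10820 = 45880/((3*√7)) + 49787*(1/10820) = 45880*(√7/21) + 49787/10820 = 45880*√7/21 + 49787/10820 = 49787/10820 + 45880*√7/21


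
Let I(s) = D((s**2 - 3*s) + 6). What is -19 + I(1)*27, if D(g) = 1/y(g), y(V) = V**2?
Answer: -277/16 ≈ -17.313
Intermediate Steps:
D(g) = g**(-2) (D(g) = 1/(g**2) = g**(-2))
I(s) = (6 + s**2 - 3*s)**(-2) (I(s) = ((s**2 - 3*s) + 6)**(-2) = (6 + s**2 - 3*s)**(-2))
-19 + I(1)*27 = -19 + 27/(6 + 1**2 - 3*1)**2 = -19 + 27/(6 + 1 - 3)**2 = -19 + 27/4**2 = -19 + (1/16)*27 = -19 + 27/16 = -277/16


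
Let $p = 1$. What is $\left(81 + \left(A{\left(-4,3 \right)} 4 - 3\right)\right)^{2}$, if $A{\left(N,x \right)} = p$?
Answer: $6724$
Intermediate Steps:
$A{\left(N,x \right)} = 1$
$\left(81 + \left(A{\left(-4,3 \right)} 4 - 3\right)\right)^{2} = \left(81 + \left(1 \cdot 4 - 3\right)\right)^{2} = \left(81 + \left(4 - 3\right)\right)^{2} = \left(81 + 1\right)^{2} = 82^{2} = 6724$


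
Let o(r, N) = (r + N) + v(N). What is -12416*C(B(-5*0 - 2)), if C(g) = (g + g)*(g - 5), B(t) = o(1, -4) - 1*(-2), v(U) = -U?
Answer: 148992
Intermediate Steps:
o(r, N) = r (o(r, N) = (r + N) - N = (N + r) - N = r)
B(t) = 3 (B(t) = 1 - 1*(-2) = 1 + 2 = 3)
C(g) = 2*g*(-5 + g) (C(g) = (2*g)*(-5 + g) = 2*g*(-5 + g))
-12416*C(B(-5*0 - 2)) = -24832*3*(-5 + 3) = -24832*3*(-2) = -12416*(-12) = 148992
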